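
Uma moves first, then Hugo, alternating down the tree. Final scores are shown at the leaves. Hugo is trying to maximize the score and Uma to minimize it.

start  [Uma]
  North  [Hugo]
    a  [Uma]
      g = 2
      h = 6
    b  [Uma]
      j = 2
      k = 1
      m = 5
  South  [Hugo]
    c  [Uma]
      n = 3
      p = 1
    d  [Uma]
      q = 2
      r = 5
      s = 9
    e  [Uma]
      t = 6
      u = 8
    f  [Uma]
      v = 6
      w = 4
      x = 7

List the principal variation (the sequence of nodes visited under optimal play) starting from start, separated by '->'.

a (Uma): min(2, 6) = 2
b (Uma): min(2, 1, 5) = 1
North (Hugo): max(2, 1) = 2
c (Uma): min(3, 1) = 1
d (Uma): min(2, 5, 9) = 2
e (Uma): min(6, 8) = 6
f (Uma): min(6, 4, 7) = 4
South (Hugo): max(1, 2, 6, 4) = 6
start (Uma): min(2, 6) = 2
At start, Uma picks North (lowest: 2).
At North, Hugo picks a (highest: 2).
At a, Uma picks g (lowest: 2).
Terminal value 2.

start -> North -> a -> g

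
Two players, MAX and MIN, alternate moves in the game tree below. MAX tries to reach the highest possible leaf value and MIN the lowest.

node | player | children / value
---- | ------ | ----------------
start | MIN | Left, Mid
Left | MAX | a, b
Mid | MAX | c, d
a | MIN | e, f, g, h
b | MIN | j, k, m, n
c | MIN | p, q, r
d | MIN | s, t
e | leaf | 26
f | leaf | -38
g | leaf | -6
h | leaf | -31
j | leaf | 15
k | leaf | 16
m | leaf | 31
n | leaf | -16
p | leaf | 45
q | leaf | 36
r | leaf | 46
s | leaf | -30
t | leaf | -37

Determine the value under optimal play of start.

a (MIN): min(26, -38, -6, -31) = -38
b (MIN): min(15, 16, 31, -16) = -16
Left (MAX): max(-38, -16) = -16
c (MIN): min(45, 36, 46) = 36
d (MIN): min(-30, -37) = -37
Mid (MAX): max(36, -37) = 36
start (MIN): min(-16, 36) = -16

-16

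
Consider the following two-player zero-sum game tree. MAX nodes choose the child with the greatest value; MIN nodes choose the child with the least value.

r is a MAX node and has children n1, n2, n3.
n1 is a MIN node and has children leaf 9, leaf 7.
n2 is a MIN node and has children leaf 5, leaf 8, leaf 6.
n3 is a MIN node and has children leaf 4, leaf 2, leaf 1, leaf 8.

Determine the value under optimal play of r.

n1 (MIN): min(9, 7) = 7
n2 (MIN): min(5, 8, 6) = 5
n3 (MIN): min(4, 2, 1, 8) = 1
r (MAX): max(7, 5, 1) = 7

7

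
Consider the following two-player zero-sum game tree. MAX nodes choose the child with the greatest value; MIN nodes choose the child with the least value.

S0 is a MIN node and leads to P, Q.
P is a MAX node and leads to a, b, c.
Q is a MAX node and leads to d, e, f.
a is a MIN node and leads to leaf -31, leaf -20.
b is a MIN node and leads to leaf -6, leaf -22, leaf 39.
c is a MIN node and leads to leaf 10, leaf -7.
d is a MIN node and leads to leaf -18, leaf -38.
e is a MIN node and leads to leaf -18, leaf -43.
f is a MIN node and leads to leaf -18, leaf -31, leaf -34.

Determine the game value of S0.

a (MIN): min(-31, -20) = -31
b (MIN): min(-6, -22, 39) = -22
c (MIN): min(10, -7) = -7
P (MAX): max(-31, -22, -7) = -7
d (MIN): min(-18, -38) = -38
e (MIN): min(-18, -43) = -43
f (MIN): min(-18, -31, -34) = -34
Q (MAX): max(-38, -43, -34) = -34
S0 (MIN): min(-7, -34) = -34

-34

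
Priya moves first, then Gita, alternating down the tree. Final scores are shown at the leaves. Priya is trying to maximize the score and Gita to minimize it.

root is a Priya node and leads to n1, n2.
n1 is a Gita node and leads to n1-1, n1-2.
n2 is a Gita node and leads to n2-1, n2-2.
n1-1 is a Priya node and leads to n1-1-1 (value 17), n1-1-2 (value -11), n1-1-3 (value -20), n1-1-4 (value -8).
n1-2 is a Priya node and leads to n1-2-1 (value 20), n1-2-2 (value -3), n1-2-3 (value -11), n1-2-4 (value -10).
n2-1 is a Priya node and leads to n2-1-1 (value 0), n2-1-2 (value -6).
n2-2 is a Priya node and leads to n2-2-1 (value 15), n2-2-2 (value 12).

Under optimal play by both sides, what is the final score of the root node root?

17

n1-1 (Priya): max(17, -11, -20, -8) = 17
n1-2 (Priya): max(20, -3, -11, -10) = 20
n1 (Gita): min(17, 20) = 17
n2-1 (Priya): max(0, -6) = 0
n2-2 (Priya): max(15, 12) = 15
n2 (Gita): min(0, 15) = 0
root (Priya): max(17, 0) = 17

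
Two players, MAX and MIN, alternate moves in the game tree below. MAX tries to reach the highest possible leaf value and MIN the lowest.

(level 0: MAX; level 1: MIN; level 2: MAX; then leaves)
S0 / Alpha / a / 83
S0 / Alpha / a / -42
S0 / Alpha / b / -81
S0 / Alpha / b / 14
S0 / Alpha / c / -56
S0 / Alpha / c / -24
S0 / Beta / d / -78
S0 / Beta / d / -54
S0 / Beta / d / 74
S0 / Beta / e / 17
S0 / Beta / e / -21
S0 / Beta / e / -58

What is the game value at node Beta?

d (MAX): max(-78, -54, 74) = 74
e (MAX): max(17, -21, -58) = 17
Beta (MIN): min(74, 17) = 17

17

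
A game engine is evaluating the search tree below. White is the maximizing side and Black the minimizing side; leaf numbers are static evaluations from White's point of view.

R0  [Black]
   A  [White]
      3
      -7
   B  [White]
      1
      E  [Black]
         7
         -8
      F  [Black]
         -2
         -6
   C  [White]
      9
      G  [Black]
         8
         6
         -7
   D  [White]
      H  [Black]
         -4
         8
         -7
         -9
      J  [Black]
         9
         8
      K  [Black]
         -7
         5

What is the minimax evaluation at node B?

1

E (Black): min(7, -8) = -8
F (Black): min(-2, -6) = -6
B (White): max(1, -8, -6) = 1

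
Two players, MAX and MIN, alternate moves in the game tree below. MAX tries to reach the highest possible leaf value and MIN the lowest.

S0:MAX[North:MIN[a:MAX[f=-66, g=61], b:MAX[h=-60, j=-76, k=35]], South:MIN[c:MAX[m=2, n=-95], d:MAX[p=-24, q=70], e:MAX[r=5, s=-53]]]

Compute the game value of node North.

a (MAX): max(-66, 61) = 61
b (MAX): max(-60, -76, 35) = 35
North (MIN): min(61, 35) = 35

35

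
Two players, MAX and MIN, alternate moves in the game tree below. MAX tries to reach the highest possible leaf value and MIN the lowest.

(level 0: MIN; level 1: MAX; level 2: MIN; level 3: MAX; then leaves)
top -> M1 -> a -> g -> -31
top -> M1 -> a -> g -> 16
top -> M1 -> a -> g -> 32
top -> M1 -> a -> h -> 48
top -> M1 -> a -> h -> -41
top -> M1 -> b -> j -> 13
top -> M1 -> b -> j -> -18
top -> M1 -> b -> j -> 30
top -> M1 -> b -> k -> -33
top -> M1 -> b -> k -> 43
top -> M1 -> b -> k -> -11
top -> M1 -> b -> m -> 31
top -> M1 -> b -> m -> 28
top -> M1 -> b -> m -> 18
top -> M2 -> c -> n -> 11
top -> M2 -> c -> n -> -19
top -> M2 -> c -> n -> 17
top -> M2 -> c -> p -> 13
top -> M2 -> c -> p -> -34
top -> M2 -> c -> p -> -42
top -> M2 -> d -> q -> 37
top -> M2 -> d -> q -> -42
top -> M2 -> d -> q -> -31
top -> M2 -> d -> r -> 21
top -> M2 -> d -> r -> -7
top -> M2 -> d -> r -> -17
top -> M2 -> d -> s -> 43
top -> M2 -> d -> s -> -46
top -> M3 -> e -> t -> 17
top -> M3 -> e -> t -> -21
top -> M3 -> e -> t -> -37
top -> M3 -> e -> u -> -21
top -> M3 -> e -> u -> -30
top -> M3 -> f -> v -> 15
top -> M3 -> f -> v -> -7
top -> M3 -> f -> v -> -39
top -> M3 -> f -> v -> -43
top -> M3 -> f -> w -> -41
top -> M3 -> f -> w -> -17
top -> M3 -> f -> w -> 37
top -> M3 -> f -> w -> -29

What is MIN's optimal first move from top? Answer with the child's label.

g (MAX): max(-31, 16, 32) = 32
h (MAX): max(48, -41) = 48
a (MIN): min(32, 48) = 32
j (MAX): max(13, -18, 30) = 30
k (MAX): max(-33, 43, -11) = 43
m (MAX): max(31, 28, 18) = 31
b (MIN): min(30, 43, 31) = 30
M1 (MAX): max(32, 30) = 32
n (MAX): max(11, -19, 17) = 17
p (MAX): max(13, -34, -42) = 13
c (MIN): min(17, 13) = 13
q (MAX): max(37, -42, -31) = 37
r (MAX): max(21, -7, -17) = 21
s (MAX): max(43, -46) = 43
d (MIN): min(37, 21, 43) = 21
M2 (MAX): max(13, 21) = 21
t (MAX): max(17, -21, -37) = 17
u (MAX): max(-21, -30) = -21
e (MIN): min(17, -21) = -21
v (MAX): max(15, -7, -39, -43) = 15
w (MAX): max(-41, -17, 37, -29) = 37
f (MIN): min(15, 37) = 15
M3 (MAX): max(-21, 15) = 15
top (MIN): min(32, 21, 15) = 15
MIN at top wants the lowest of {M1=32, M2=21, M3=15}, so chooses M3.

M3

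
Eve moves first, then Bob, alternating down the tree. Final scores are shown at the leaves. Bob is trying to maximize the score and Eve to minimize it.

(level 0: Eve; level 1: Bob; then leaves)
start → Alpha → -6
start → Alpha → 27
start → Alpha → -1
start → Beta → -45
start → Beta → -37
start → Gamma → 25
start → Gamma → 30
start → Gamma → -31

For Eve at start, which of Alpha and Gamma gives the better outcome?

Alpha

Alpha (Bob): max(-6, 27, -1) = 27
Gamma (Bob): max(25, 30, -31) = 30
Eve prefers the lower value; Alpha=27, Gamma=30. Alpha is better since 27 < 30.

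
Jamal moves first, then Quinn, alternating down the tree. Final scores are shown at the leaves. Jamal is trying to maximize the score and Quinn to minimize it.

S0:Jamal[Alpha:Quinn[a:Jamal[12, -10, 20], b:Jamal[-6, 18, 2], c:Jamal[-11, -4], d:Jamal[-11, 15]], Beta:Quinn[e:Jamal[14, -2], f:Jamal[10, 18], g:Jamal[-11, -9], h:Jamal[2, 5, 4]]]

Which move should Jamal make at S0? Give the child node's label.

a (Jamal): max(12, -10, 20) = 20
b (Jamal): max(-6, 18, 2) = 18
c (Jamal): max(-11, -4) = -4
d (Jamal): max(-11, 15) = 15
Alpha (Quinn): min(20, 18, -4, 15) = -4
e (Jamal): max(14, -2) = 14
f (Jamal): max(10, 18) = 18
g (Jamal): max(-11, -9) = -9
h (Jamal): max(2, 5, 4) = 5
Beta (Quinn): min(14, 18, -9, 5) = -9
S0 (Jamal): max(-4, -9) = -4
Jamal at S0 wants the highest of {Alpha=-4, Beta=-9}, so chooses Alpha.

Alpha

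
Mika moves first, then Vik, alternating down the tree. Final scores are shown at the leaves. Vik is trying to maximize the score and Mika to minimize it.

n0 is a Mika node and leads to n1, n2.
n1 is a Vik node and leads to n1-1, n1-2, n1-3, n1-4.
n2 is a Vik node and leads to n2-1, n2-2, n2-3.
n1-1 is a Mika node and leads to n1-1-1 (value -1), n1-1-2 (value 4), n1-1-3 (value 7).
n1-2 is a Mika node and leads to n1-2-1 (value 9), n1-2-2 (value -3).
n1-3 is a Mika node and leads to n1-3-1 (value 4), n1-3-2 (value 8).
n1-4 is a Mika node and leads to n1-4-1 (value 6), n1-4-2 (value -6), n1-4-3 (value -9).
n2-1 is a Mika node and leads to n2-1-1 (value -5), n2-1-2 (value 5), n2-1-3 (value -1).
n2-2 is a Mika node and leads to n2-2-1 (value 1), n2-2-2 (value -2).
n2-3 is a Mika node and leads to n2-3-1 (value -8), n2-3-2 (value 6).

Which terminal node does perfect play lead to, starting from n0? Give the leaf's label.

n2-2-2

n1-1 (Mika): min(-1, 4, 7) = -1
n1-2 (Mika): min(9, -3) = -3
n1-3 (Mika): min(4, 8) = 4
n1-4 (Mika): min(6, -6, -9) = -9
n1 (Vik): max(-1, -3, 4, -9) = 4
n2-1 (Mika): min(-5, 5, -1) = -5
n2-2 (Mika): min(1, -2) = -2
n2-3 (Mika): min(-8, 6) = -8
n2 (Vik): max(-5, -2, -8) = -2
n0 (Mika): min(4, -2) = -2
At n0, Mika picks n2 (lowest: -2).
At n2, Vik picks n2-2 (highest: -2).
At n2-2, Mika picks n2-2-2 (lowest: -2).
Terminal value -2.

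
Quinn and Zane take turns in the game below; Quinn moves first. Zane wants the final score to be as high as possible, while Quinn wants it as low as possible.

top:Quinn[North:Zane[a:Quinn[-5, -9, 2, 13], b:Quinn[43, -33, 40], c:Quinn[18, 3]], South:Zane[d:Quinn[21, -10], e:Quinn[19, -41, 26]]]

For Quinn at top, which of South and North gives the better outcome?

South

d (Quinn): min(21, -10) = -10
e (Quinn): min(19, -41, 26) = -41
South (Zane): max(-10, -41) = -10
a (Quinn): min(-5, -9, 2, 13) = -9
b (Quinn): min(43, -33, 40) = -33
c (Quinn): min(18, 3) = 3
North (Zane): max(-9, -33, 3) = 3
Quinn prefers the lower value; South=-10, North=3. South is better since -10 < 3.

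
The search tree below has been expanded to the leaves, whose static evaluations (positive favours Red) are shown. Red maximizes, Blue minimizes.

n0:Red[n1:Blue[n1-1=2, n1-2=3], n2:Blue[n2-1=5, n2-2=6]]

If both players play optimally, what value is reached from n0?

n1 (Blue): min(2, 3) = 2
n2 (Blue): min(5, 6) = 5
n0 (Red): max(2, 5) = 5

5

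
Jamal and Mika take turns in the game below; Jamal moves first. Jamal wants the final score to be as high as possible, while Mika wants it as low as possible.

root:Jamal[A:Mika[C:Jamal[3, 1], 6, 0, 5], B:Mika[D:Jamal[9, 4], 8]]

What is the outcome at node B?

D (Jamal): max(9, 4) = 9
B (Mika): min(9, 8) = 8

8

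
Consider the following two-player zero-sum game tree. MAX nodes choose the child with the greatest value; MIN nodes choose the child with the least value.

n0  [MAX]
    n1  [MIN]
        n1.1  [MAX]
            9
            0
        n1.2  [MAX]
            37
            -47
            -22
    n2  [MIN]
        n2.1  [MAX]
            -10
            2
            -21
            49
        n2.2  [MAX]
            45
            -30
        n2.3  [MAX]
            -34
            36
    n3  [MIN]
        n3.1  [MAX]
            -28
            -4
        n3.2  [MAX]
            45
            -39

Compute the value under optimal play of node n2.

n2.1 (MAX): max(-10, 2, -21, 49) = 49
n2.2 (MAX): max(45, -30) = 45
n2.3 (MAX): max(-34, 36) = 36
n2 (MIN): min(49, 45, 36) = 36

36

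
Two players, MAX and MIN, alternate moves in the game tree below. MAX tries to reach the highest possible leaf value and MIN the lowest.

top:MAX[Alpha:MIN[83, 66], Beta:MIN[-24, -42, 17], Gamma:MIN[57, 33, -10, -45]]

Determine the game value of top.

66

Alpha (MIN): min(83, 66) = 66
Beta (MIN): min(-24, -42, 17) = -42
Gamma (MIN): min(57, 33, -10, -45) = -45
top (MAX): max(66, -42, -45) = 66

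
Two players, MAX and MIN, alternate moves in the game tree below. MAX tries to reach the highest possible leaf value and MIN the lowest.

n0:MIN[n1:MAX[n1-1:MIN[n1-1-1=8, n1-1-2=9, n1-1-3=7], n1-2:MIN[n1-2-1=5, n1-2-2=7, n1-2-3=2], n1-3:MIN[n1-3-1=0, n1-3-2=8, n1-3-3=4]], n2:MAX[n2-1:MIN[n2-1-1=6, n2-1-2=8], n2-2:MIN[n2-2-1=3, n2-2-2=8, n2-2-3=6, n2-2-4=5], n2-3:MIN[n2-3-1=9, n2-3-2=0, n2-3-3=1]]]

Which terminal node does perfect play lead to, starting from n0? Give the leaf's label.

n1-1 (MIN): min(8, 9, 7) = 7
n1-2 (MIN): min(5, 7, 2) = 2
n1-3 (MIN): min(0, 8, 4) = 0
n1 (MAX): max(7, 2, 0) = 7
n2-1 (MIN): min(6, 8) = 6
n2-2 (MIN): min(3, 8, 6, 5) = 3
n2-3 (MIN): min(9, 0, 1) = 0
n2 (MAX): max(6, 3, 0) = 6
n0 (MIN): min(7, 6) = 6
At n0, MIN picks n2 (lowest: 6).
At n2, MAX picks n2-1 (highest: 6).
At n2-1, MIN picks n2-1-1 (lowest: 6).
Terminal value 6.

n2-1-1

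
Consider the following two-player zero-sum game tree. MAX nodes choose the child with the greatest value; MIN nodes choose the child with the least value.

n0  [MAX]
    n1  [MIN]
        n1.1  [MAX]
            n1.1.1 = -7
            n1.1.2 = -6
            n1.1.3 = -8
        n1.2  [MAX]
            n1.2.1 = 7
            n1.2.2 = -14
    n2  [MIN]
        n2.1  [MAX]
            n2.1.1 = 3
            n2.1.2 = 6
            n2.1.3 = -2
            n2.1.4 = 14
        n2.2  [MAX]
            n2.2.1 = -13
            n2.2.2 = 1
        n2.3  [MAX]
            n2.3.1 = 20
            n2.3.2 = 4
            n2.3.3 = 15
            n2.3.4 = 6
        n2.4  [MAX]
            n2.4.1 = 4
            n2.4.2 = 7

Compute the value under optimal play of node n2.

n2.1 (MAX): max(3, 6, -2, 14) = 14
n2.2 (MAX): max(-13, 1) = 1
n2.3 (MAX): max(20, 4, 15, 6) = 20
n2.4 (MAX): max(4, 7) = 7
n2 (MIN): min(14, 1, 20, 7) = 1

1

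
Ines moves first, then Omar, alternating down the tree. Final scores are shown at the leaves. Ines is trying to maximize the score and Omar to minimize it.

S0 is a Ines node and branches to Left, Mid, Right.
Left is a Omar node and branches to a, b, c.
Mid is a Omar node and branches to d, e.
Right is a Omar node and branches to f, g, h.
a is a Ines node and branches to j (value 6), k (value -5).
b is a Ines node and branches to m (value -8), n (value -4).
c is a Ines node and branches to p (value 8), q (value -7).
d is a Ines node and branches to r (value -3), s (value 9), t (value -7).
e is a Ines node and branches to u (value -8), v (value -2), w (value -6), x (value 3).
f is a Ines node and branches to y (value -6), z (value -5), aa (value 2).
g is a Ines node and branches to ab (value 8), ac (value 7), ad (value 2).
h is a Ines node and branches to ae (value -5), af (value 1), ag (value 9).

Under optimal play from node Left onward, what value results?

a (Ines): max(6, -5) = 6
b (Ines): max(-8, -4) = -4
c (Ines): max(8, -7) = 8
Left (Omar): min(6, -4, 8) = -4

-4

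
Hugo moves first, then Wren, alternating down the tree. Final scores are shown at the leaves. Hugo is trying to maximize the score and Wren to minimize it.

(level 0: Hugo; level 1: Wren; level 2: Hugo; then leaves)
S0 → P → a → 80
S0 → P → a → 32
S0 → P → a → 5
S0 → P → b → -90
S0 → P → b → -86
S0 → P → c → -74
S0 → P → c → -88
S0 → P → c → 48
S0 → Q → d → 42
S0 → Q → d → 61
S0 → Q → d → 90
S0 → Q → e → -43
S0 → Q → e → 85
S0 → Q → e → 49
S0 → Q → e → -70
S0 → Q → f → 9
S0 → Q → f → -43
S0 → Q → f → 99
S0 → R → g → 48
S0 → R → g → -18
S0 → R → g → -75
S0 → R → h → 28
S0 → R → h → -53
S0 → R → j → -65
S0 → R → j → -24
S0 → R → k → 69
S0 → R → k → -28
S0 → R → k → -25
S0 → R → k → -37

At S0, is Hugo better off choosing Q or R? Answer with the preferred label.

Q

d (Hugo): max(42, 61, 90) = 90
e (Hugo): max(-43, 85, 49, -70) = 85
f (Hugo): max(9, -43, 99) = 99
Q (Wren): min(90, 85, 99) = 85
g (Hugo): max(48, -18, -75) = 48
h (Hugo): max(28, -53) = 28
j (Hugo): max(-65, -24) = -24
k (Hugo): max(69, -28, -25, -37) = 69
R (Wren): min(48, 28, -24, 69) = -24
Hugo prefers the higher value; Q=85, R=-24. Q is better since 85 > -24.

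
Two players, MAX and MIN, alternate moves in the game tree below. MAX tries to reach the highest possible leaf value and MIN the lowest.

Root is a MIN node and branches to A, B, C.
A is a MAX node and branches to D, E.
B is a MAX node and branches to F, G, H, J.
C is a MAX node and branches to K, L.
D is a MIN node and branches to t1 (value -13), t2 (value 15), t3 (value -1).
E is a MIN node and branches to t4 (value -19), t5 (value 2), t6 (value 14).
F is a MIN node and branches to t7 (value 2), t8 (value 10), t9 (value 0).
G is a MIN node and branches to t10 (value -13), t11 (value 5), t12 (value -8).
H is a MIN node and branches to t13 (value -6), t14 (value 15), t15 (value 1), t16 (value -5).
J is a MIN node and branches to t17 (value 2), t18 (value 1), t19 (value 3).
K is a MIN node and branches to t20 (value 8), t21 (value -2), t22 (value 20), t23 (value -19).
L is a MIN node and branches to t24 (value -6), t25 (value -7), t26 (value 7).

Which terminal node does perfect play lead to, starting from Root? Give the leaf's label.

t1

D (MIN): min(-13, 15, -1) = -13
E (MIN): min(-19, 2, 14) = -19
A (MAX): max(-13, -19) = -13
F (MIN): min(2, 10, 0) = 0
G (MIN): min(-13, 5, -8) = -13
H (MIN): min(-6, 15, 1, -5) = -6
J (MIN): min(2, 1, 3) = 1
B (MAX): max(0, -13, -6, 1) = 1
K (MIN): min(8, -2, 20, -19) = -19
L (MIN): min(-6, -7, 7) = -7
C (MAX): max(-19, -7) = -7
Root (MIN): min(-13, 1, -7) = -13
At Root, MIN picks A (lowest: -13).
At A, MAX picks D (highest: -13).
At D, MIN picks t1 (lowest: -13).
Terminal value -13.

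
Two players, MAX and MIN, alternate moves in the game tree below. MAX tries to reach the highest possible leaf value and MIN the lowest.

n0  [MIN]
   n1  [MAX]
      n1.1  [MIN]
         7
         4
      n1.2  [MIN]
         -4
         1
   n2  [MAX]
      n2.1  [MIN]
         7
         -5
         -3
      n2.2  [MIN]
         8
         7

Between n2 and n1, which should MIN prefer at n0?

n2.1 (MIN): min(7, -5, -3) = -5
n2.2 (MIN): min(8, 7) = 7
n2 (MAX): max(-5, 7) = 7
n1.1 (MIN): min(7, 4) = 4
n1.2 (MIN): min(-4, 1) = -4
n1 (MAX): max(4, -4) = 4
MIN prefers the lower value; n2=7, n1=4. n1 is better since 4 < 7.

n1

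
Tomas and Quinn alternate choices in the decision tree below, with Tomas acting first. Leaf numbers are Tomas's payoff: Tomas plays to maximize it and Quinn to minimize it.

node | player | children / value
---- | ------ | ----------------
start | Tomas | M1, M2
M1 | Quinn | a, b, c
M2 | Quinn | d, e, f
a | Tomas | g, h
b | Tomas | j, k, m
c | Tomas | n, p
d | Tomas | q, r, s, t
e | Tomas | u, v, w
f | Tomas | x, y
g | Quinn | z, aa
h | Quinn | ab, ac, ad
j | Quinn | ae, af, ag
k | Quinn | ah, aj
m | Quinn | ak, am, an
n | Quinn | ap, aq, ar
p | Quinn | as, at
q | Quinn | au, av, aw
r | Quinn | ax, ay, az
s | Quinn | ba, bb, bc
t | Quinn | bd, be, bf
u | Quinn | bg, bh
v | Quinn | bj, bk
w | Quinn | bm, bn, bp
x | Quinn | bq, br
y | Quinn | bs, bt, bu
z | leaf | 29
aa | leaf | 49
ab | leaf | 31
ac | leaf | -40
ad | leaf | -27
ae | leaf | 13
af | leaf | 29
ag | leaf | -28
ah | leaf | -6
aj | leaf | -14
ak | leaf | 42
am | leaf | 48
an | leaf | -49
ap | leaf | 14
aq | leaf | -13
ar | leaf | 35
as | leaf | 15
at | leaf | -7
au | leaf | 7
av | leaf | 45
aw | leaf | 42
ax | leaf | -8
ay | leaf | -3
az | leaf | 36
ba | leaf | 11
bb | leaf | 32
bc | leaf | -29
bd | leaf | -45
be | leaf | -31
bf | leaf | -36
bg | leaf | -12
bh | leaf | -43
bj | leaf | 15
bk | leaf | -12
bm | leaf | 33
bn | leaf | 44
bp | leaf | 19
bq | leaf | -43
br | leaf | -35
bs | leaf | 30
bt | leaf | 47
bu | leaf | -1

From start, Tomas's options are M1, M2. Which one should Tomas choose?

g (Quinn): min(29, 49) = 29
h (Quinn): min(31, -40, -27) = -40
a (Tomas): max(29, -40) = 29
j (Quinn): min(13, 29, -28) = -28
k (Quinn): min(-6, -14) = -14
m (Quinn): min(42, 48, -49) = -49
b (Tomas): max(-28, -14, -49) = -14
n (Quinn): min(14, -13, 35) = -13
p (Quinn): min(15, -7) = -7
c (Tomas): max(-13, -7) = -7
M1 (Quinn): min(29, -14, -7) = -14
q (Quinn): min(7, 45, 42) = 7
r (Quinn): min(-8, -3, 36) = -8
s (Quinn): min(11, 32, -29) = -29
t (Quinn): min(-45, -31, -36) = -45
d (Tomas): max(7, -8, -29, -45) = 7
u (Quinn): min(-12, -43) = -43
v (Quinn): min(15, -12) = -12
w (Quinn): min(33, 44, 19) = 19
e (Tomas): max(-43, -12, 19) = 19
x (Quinn): min(-43, -35) = -43
y (Quinn): min(30, 47, -1) = -1
f (Tomas): max(-43, -1) = -1
M2 (Quinn): min(7, 19, -1) = -1
start (Tomas): max(-14, -1) = -1
Tomas at start wants the highest of {M1=-14, M2=-1}, so chooses M2.

M2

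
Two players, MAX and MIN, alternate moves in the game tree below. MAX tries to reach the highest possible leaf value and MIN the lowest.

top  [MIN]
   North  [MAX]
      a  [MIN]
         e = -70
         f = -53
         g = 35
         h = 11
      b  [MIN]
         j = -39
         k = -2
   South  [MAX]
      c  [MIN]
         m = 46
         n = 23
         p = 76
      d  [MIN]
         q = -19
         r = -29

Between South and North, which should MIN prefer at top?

c (MIN): min(46, 23, 76) = 23
d (MIN): min(-19, -29) = -29
South (MAX): max(23, -29) = 23
a (MIN): min(-70, -53, 35, 11) = -70
b (MIN): min(-39, -2) = -39
North (MAX): max(-70, -39) = -39
MIN prefers the lower value; South=23, North=-39. North is better since -39 < 23.

North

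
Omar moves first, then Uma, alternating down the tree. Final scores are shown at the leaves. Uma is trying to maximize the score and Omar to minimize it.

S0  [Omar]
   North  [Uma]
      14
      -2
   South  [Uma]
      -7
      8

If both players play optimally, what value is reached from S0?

North (Uma): max(14, -2) = 14
South (Uma): max(-7, 8) = 8
S0 (Omar): min(14, 8) = 8

8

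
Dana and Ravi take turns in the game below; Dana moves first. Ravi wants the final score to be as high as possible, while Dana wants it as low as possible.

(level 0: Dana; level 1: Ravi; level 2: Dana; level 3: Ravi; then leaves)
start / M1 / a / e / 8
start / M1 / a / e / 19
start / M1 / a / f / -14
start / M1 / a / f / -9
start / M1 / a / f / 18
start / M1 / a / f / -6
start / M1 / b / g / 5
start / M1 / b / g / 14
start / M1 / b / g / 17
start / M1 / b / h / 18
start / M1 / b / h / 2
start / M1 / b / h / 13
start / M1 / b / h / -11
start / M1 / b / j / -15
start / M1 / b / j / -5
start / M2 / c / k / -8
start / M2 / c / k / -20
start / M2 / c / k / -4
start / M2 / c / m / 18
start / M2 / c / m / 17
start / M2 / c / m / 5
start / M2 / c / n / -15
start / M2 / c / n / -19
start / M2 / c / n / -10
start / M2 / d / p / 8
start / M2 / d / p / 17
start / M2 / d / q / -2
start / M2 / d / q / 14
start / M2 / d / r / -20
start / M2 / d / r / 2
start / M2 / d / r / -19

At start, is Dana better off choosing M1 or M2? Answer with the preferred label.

e (Ravi): max(8, 19) = 19
f (Ravi): max(-14, -9, 18, -6) = 18
a (Dana): min(19, 18) = 18
g (Ravi): max(5, 14, 17) = 17
h (Ravi): max(18, 2, 13, -11) = 18
j (Ravi): max(-15, -5) = -5
b (Dana): min(17, 18, -5) = -5
M1 (Ravi): max(18, -5) = 18
k (Ravi): max(-8, -20, -4) = -4
m (Ravi): max(18, 17, 5) = 18
n (Ravi): max(-15, -19, -10) = -10
c (Dana): min(-4, 18, -10) = -10
p (Ravi): max(8, 17) = 17
q (Ravi): max(-2, 14) = 14
r (Ravi): max(-20, 2, -19) = 2
d (Dana): min(17, 14, 2) = 2
M2 (Ravi): max(-10, 2) = 2
Dana prefers the lower value; M1=18, M2=2. M2 is better since 2 < 18.

M2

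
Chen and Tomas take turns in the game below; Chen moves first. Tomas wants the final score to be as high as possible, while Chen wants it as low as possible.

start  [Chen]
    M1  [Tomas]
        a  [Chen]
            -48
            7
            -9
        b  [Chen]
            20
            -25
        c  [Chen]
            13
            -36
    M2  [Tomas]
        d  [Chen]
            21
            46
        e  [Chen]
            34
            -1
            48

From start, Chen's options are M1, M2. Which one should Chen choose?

a (Chen): min(-48, 7, -9) = -48
b (Chen): min(20, -25) = -25
c (Chen): min(13, -36) = -36
M1 (Tomas): max(-48, -25, -36) = -25
d (Chen): min(21, 46) = 21
e (Chen): min(34, -1, 48) = -1
M2 (Tomas): max(21, -1) = 21
start (Chen): min(-25, 21) = -25
Chen at start wants the lowest of {M1=-25, M2=21}, so chooses M1.

M1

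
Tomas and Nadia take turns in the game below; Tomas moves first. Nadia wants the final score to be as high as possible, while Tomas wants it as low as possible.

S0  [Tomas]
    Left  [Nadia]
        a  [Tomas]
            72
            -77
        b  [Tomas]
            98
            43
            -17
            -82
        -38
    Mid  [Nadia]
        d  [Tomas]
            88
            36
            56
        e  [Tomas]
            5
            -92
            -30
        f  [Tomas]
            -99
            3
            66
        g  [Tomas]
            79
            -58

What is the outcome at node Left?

a (Tomas): min(72, -77) = -77
b (Tomas): min(98, 43, -17, -82) = -82
Left (Nadia): max(-77, -82, -38) = -38

-38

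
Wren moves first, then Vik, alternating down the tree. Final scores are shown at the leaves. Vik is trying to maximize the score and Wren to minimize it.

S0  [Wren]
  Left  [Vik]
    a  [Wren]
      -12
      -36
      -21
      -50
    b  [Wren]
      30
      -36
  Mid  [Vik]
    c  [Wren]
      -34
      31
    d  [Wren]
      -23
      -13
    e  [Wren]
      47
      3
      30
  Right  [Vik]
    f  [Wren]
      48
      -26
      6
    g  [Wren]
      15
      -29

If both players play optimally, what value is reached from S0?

-36

a (Wren): min(-12, -36, -21, -50) = -50
b (Wren): min(30, -36) = -36
Left (Vik): max(-50, -36) = -36
c (Wren): min(-34, 31) = -34
d (Wren): min(-23, -13) = -23
e (Wren): min(47, 3, 30) = 3
Mid (Vik): max(-34, -23, 3) = 3
f (Wren): min(48, -26, 6) = -26
g (Wren): min(15, -29) = -29
Right (Vik): max(-26, -29) = -26
S0 (Wren): min(-36, 3, -26) = -36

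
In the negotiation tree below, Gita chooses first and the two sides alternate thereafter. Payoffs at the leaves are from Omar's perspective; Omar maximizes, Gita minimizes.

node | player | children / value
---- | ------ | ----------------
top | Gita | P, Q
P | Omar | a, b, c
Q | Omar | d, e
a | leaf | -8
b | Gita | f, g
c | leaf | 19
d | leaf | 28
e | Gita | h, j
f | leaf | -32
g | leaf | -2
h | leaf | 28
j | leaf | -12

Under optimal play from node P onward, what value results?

b (Gita): min(-32, -2) = -32
P (Omar): max(-8, -32, 19) = 19

19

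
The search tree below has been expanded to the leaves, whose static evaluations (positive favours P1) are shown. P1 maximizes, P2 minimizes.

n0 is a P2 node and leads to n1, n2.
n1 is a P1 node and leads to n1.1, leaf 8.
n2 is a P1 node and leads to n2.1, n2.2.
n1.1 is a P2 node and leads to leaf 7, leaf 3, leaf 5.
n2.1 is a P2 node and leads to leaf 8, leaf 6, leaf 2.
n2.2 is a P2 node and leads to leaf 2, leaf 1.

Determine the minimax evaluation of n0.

2

n1.1 (P2): min(7, 3, 5) = 3
n1 (P1): max(3, 8) = 8
n2.1 (P2): min(8, 6, 2) = 2
n2.2 (P2): min(2, 1) = 1
n2 (P1): max(2, 1) = 2
n0 (P2): min(8, 2) = 2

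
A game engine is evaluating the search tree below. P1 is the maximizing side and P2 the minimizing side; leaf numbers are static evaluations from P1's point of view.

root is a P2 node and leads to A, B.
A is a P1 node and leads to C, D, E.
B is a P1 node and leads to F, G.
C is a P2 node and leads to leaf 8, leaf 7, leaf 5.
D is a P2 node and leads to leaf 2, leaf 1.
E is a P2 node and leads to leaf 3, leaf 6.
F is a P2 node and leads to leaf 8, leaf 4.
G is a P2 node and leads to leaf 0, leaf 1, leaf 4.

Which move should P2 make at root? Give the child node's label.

C (P2): min(8, 7, 5) = 5
D (P2): min(2, 1) = 1
E (P2): min(3, 6) = 3
A (P1): max(5, 1, 3) = 5
F (P2): min(8, 4) = 4
G (P2): min(0, 1, 4) = 0
B (P1): max(4, 0) = 4
root (P2): min(5, 4) = 4
P2 at root wants the lowest of {A=5, B=4}, so chooses B.

B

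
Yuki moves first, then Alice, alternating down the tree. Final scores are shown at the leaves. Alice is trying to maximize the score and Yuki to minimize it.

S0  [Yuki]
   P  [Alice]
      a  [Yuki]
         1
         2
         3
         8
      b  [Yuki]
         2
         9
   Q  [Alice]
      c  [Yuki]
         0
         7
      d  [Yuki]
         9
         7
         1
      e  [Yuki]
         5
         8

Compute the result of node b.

b (Yuki): min(2, 9) = 2

2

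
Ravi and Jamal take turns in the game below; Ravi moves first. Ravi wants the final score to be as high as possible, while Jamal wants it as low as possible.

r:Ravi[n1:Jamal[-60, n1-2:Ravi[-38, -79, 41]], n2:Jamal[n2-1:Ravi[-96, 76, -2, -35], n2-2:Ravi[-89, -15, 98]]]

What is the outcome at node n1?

n1-2 (Ravi): max(-38, -79, 41) = 41
n1 (Jamal): min(-60, 41) = -60

-60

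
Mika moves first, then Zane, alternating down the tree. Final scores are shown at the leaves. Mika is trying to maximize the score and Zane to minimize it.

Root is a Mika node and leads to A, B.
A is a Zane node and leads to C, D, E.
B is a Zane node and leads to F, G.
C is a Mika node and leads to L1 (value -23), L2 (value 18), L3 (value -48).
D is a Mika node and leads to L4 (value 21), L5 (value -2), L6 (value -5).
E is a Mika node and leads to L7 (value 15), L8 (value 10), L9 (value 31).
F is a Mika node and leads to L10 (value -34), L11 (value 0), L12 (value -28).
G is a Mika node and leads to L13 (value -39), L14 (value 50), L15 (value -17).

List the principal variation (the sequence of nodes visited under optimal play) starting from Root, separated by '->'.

Root -> A -> C -> L2

C (Mika): max(-23, 18, -48) = 18
D (Mika): max(21, -2, -5) = 21
E (Mika): max(15, 10, 31) = 31
A (Zane): min(18, 21, 31) = 18
F (Mika): max(-34, 0, -28) = 0
G (Mika): max(-39, 50, -17) = 50
B (Zane): min(0, 50) = 0
Root (Mika): max(18, 0) = 18
At Root, Mika picks A (highest: 18).
At A, Zane picks C (lowest: 18).
At C, Mika picks L2 (highest: 18).
Terminal value 18.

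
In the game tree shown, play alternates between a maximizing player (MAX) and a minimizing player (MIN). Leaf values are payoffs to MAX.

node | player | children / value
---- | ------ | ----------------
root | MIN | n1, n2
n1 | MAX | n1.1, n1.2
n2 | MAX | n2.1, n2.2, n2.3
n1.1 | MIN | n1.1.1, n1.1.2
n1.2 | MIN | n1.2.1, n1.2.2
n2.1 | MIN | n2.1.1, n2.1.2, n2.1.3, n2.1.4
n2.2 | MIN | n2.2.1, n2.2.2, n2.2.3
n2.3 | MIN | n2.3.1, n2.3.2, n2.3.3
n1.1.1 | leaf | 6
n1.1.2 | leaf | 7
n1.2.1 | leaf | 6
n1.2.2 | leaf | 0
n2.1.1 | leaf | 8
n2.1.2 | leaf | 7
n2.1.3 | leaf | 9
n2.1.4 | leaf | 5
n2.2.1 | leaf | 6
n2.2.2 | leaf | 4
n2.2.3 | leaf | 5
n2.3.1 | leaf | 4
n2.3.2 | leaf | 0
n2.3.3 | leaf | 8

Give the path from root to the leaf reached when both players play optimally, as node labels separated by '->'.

root -> n2 -> n2.1 -> n2.1.4

n1.1 (MIN): min(6, 7) = 6
n1.2 (MIN): min(6, 0) = 0
n1 (MAX): max(6, 0) = 6
n2.1 (MIN): min(8, 7, 9, 5) = 5
n2.2 (MIN): min(6, 4, 5) = 4
n2.3 (MIN): min(4, 0, 8) = 0
n2 (MAX): max(5, 4, 0) = 5
root (MIN): min(6, 5) = 5
At root, MIN picks n2 (lowest: 5).
At n2, MAX picks n2.1 (highest: 5).
At n2.1, MIN picks n2.1.4 (lowest: 5).
Terminal value 5.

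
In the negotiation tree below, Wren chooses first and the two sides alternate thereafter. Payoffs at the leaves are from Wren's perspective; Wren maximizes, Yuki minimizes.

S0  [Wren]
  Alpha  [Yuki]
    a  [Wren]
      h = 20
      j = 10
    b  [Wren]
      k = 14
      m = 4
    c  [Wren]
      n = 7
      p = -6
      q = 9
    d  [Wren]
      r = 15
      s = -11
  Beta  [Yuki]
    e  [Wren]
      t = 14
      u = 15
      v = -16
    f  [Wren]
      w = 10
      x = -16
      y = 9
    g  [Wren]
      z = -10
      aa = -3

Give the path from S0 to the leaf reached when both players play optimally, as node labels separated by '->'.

S0 -> Alpha -> c -> q

a (Wren): max(20, 10) = 20
b (Wren): max(14, 4) = 14
c (Wren): max(7, -6, 9) = 9
d (Wren): max(15, -11) = 15
Alpha (Yuki): min(20, 14, 9, 15) = 9
e (Wren): max(14, 15, -16) = 15
f (Wren): max(10, -16, 9) = 10
g (Wren): max(-10, -3) = -3
Beta (Yuki): min(15, 10, -3) = -3
S0 (Wren): max(9, -3) = 9
At S0, Wren picks Alpha (highest: 9).
At Alpha, Yuki picks c (lowest: 9).
At c, Wren picks q (highest: 9).
Terminal value 9.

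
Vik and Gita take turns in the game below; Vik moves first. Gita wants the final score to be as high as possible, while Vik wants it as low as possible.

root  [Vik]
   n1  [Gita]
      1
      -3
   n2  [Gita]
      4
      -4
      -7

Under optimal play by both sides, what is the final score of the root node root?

1

n1 (Gita): max(1, -3) = 1
n2 (Gita): max(4, -4, -7) = 4
root (Vik): min(1, 4) = 1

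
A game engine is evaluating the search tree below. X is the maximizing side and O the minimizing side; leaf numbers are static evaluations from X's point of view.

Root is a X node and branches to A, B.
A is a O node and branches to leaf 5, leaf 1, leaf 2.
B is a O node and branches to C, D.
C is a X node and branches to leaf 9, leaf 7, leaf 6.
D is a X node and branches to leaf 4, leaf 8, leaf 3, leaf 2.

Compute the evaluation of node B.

C (X): max(9, 7, 6) = 9
D (X): max(4, 8, 3, 2) = 8
B (O): min(9, 8) = 8

8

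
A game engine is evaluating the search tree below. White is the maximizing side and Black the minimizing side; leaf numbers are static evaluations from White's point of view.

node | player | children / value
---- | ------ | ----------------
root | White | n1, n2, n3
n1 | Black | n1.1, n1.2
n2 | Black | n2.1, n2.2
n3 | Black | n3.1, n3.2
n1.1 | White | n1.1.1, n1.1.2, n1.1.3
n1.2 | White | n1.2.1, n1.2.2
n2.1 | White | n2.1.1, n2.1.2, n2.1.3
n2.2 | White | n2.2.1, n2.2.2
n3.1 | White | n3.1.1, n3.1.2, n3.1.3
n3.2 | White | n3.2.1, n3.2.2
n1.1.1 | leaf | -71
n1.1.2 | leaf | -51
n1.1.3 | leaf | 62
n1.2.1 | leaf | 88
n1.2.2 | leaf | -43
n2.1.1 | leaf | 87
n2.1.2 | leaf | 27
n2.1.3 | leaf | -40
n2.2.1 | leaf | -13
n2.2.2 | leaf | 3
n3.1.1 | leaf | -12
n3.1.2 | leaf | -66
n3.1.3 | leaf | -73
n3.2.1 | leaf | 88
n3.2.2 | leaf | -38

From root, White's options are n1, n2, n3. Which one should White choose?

n1.1 (White): max(-71, -51, 62) = 62
n1.2 (White): max(88, -43) = 88
n1 (Black): min(62, 88) = 62
n2.1 (White): max(87, 27, -40) = 87
n2.2 (White): max(-13, 3) = 3
n2 (Black): min(87, 3) = 3
n3.1 (White): max(-12, -66, -73) = -12
n3.2 (White): max(88, -38) = 88
n3 (Black): min(-12, 88) = -12
root (White): max(62, 3, -12) = 62
White at root wants the highest of {n1=62, n2=3, n3=-12}, so chooses n1.

n1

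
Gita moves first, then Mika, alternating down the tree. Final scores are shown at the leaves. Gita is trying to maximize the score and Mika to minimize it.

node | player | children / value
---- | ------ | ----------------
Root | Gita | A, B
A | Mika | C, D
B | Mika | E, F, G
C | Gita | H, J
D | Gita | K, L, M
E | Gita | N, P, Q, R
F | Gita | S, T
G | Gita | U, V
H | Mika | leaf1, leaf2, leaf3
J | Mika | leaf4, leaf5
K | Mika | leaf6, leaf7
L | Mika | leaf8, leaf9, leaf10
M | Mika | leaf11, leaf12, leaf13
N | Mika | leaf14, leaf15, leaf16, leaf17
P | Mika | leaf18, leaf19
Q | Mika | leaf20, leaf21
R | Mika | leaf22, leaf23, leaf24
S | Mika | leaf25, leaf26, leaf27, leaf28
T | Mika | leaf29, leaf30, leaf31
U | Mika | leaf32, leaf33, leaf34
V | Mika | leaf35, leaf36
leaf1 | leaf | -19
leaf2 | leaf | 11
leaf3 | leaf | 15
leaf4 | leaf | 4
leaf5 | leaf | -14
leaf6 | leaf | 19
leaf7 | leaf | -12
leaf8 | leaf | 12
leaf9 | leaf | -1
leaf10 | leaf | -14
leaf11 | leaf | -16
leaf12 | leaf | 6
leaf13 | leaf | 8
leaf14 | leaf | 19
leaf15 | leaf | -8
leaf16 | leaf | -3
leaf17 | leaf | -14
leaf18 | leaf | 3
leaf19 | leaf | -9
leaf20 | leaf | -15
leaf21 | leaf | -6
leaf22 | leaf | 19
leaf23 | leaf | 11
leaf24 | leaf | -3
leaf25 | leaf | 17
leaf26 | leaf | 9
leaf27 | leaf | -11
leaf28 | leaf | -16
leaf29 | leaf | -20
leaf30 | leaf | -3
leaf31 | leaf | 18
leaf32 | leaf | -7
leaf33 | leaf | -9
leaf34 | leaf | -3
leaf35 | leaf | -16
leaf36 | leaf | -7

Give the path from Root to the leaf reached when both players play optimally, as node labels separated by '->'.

H (Mika): min(-19, 11, 15) = -19
J (Mika): min(4, -14) = -14
C (Gita): max(-19, -14) = -14
K (Mika): min(19, -12) = -12
L (Mika): min(12, -1, -14) = -14
M (Mika): min(-16, 6, 8) = -16
D (Gita): max(-12, -14, -16) = -12
A (Mika): min(-14, -12) = -14
N (Mika): min(19, -8, -3, -14) = -14
P (Mika): min(3, -9) = -9
Q (Mika): min(-15, -6) = -15
R (Mika): min(19, 11, -3) = -3
E (Gita): max(-14, -9, -15, -3) = -3
S (Mika): min(17, 9, -11, -16) = -16
T (Mika): min(-20, -3, 18) = -20
F (Gita): max(-16, -20) = -16
U (Mika): min(-7, -9, -3) = -9
V (Mika): min(-16, -7) = -16
G (Gita): max(-9, -16) = -9
B (Mika): min(-3, -16, -9) = -16
Root (Gita): max(-14, -16) = -14
At Root, Gita picks A (highest: -14).
At A, Mika picks C (lowest: -14).
At C, Gita picks J (highest: -14).
At J, Mika picks leaf5 (lowest: -14).
Terminal value -14.

Root -> A -> C -> J -> leaf5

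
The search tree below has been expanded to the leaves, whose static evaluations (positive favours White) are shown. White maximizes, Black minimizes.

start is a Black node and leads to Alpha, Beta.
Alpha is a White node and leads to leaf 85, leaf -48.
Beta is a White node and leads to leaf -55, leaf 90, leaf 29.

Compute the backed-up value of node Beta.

90

Beta (White): max(-55, 90, 29) = 90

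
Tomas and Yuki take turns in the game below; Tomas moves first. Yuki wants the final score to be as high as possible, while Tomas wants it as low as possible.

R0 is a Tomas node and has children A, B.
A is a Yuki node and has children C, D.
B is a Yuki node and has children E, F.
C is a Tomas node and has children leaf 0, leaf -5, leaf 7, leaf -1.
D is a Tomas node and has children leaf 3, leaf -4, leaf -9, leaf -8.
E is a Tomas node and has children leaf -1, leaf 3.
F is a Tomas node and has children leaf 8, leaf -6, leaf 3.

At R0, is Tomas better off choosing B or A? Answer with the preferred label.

A

E (Tomas): min(-1, 3) = -1
F (Tomas): min(8, -6, 3) = -6
B (Yuki): max(-1, -6) = -1
C (Tomas): min(0, -5, 7, -1) = -5
D (Tomas): min(3, -4, -9, -8) = -9
A (Yuki): max(-5, -9) = -5
Tomas prefers the lower value; B=-1, A=-5. A is better since -5 < -1.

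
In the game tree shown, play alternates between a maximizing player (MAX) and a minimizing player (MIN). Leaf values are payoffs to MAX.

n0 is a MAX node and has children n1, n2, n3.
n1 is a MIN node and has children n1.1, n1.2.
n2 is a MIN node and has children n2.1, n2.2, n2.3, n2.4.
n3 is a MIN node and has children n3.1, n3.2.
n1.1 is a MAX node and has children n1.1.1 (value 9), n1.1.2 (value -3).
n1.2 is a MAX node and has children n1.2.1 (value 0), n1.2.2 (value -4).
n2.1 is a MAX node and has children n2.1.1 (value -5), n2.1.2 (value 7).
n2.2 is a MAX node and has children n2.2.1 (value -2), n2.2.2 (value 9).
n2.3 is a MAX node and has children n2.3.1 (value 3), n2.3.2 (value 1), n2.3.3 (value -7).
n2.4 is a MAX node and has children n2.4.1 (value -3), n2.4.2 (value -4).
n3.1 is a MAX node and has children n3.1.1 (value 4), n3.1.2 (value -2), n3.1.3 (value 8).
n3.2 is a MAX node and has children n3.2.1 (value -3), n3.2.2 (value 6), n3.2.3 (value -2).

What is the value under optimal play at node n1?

0

n1.1 (MAX): max(9, -3) = 9
n1.2 (MAX): max(0, -4) = 0
n1 (MIN): min(9, 0) = 0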